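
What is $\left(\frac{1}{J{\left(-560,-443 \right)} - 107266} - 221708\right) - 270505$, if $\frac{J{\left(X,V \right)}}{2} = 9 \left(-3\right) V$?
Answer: $- \frac{41023000273}{83344} \approx -4.9221 \cdot 10^{5}$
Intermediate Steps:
$J{\left(X,V \right)} = - 54 V$ ($J{\left(X,V \right)} = 2 \cdot 9 \left(-3\right) V = 2 \left(- 27 V\right) = - 54 V$)
$\left(\frac{1}{J{\left(-560,-443 \right)} - 107266} - 221708\right) - 270505 = \left(\frac{1}{\left(-54\right) \left(-443\right) - 107266} - 221708\right) - 270505 = \left(\frac{1}{23922 - 107266} - 221708\right) - 270505 = \left(\frac{1}{-83344} - 221708\right) - 270505 = \left(- \frac{1}{83344} - 221708\right) - 270505 = - \frac{18478031553}{83344} - 270505 = - \frac{41023000273}{83344}$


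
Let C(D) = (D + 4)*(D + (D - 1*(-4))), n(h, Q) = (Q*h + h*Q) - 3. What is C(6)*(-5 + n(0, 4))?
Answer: -1280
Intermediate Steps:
n(h, Q) = -3 + 2*Q*h (n(h, Q) = (Q*h + Q*h) - 3 = 2*Q*h - 3 = -3 + 2*Q*h)
C(D) = (4 + D)*(4 + 2*D) (C(D) = (4 + D)*(D + (D + 4)) = (4 + D)*(D + (4 + D)) = (4 + D)*(4 + 2*D))
C(6)*(-5 + n(0, 4)) = (16 + 2*6² + 12*6)*(-5 + (-3 + 2*4*0)) = (16 + 2*36 + 72)*(-5 + (-3 + 0)) = (16 + 72 + 72)*(-5 - 3) = 160*(-8) = -1280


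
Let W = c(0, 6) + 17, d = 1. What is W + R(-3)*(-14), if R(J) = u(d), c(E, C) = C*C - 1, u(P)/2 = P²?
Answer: 24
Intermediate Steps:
u(P) = 2*P²
c(E, C) = -1 + C² (c(E, C) = C² - 1 = -1 + C²)
R(J) = 2 (R(J) = 2*1² = 2*1 = 2)
W = 52 (W = (-1 + 6²) + 17 = (-1 + 36) + 17 = 35 + 17 = 52)
W + R(-3)*(-14) = 52 + 2*(-14) = 52 - 28 = 24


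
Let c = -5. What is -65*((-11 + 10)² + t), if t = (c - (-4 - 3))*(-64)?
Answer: 8255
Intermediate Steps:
t = -128 (t = (-5 - (-4 - 3))*(-64) = (-5 - 1*(-7))*(-64) = (-5 + 7)*(-64) = 2*(-64) = -128)
-65*((-11 + 10)² + t) = -65*((-11 + 10)² - 128) = -65*((-1)² - 128) = -65*(1 - 128) = -65*(-127) = 8255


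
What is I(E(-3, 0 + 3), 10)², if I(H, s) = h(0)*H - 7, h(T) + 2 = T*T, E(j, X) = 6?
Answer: 361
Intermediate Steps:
h(T) = -2 + T² (h(T) = -2 + T*T = -2 + T²)
I(H, s) = -7 - 2*H (I(H, s) = (-2 + 0²)*H - 7 = (-2 + 0)*H - 7 = -2*H - 7 = -7 - 2*H)
I(E(-3, 0 + 3), 10)² = (-7 - 2*6)² = (-7 - 12)² = (-19)² = 361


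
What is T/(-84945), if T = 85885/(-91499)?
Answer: 17177/1554476511 ≈ 1.1050e-5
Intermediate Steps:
T = -85885/91499 (T = 85885*(-1/91499) = -85885/91499 ≈ -0.93864)
T/(-84945) = -85885/91499/(-84945) = -85885/91499*(-1/84945) = 17177/1554476511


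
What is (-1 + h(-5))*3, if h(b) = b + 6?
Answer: 0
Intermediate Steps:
h(b) = 6 + b
(-1 + h(-5))*3 = (-1 + (6 - 5))*3 = (-1 + 1)*3 = 0*3 = 0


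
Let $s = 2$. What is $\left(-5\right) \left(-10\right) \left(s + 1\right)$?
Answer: $150$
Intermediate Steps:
$\left(-5\right) \left(-10\right) \left(s + 1\right) = \left(-5\right) \left(-10\right) \left(2 + 1\right) = 50 \cdot 3 = 150$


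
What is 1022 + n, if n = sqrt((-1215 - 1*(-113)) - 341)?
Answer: 1022 + I*sqrt(1443) ≈ 1022.0 + 37.987*I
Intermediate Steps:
n = I*sqrt(1443) (n = sqrt((-1215 + 113) - 341) = sqrt(-1102 - 341) = sqrt(-1443) = I*sqrt(1443) ≈ 37.987*I)
1022 + n = 1022 + I*sqrt(1443)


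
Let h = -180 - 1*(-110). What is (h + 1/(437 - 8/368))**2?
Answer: 1979716536576/404050201 ≈ 4899.7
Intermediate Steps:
h = -70 (h = -180 + 110 = -70)
(h + 1/(437 - 8/368))**2 = (-70 + 1/(437 - 8/368))**2 = (-70 + 1/(437 - 8*1/368))**2 = (-70 + 1/(437 - 1/46))**2 = (-70 + 1/(20101/46))**2 = (-70 + 46/20101)**2 = (-1407024/20101)**2 = 1979716536576/404050201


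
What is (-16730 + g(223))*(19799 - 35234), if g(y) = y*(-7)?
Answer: 282321585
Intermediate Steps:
g(y) = -7*y
(-16730 + g(223))*(19799 - 35234) = (-16730 - 7*223)*(19799 - 35234) = (-16730 - 1561)*(-15435) = -18291*(-15435) = 282321585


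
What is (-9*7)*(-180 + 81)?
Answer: 6237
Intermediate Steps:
(-9*7)*(-180 + 81) = -63*(-99) = 6237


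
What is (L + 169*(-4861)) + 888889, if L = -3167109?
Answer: -3099729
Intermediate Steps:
(L + 169*(-4861)) + 888889 = (-3167109 + 169*(-4861)) + 888889 = (-3167109 - 821509) + 888889 = -3988618 + 888889 = -3099729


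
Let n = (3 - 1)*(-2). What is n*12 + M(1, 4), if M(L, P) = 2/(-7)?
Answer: -338/7 ≈ -48.286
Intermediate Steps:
M(L, P) = -2/7 (M(L, P) = 2*(-⅐) = -2/7)
n = -4 (n = 2*(-2) = -4)
n*12 + M(1, 4) = -4*12 - 2/7 = -48 - 2/7 = -338/7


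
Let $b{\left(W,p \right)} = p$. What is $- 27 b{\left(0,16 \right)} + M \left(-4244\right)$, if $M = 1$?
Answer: $-4676$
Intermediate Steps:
$- 27 b{\left(0,16 \right)} + M \left(-4244\right) = \left(-27\right) 16 + 1 \left(-4244\right) = -432 - 4244 = -4676$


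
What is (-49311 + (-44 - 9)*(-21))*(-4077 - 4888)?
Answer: 432095070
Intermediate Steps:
(-49311 + (-44 - 9)*(-21))*(-4077 - 4888) = (-49311 - 53*(-21))*(-8965) = (-49311 + 1113)*(-8965) = -48198*(-8965) = 432095070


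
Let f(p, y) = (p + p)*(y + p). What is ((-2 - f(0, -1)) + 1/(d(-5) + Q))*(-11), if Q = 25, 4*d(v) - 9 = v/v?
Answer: 108/5 ≈ 21.600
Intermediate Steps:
d(v) = 5/2 (d(v) = 9/4 + (v/v)/4 = 9/4 + (1/4)*1 = 9/4 + 1/4 = 5/2)
f(p, y) = 2*p*(p + y) (f(p, y) = (2*p)*(p + y) = 2*p*(p + y))
((-2 - f(0, -1)) + 1/(d(-5) + Q))*(-11) = ((-2 - 2*0*(0 - 1)) + 1/(5/2 + 25))*(-11) = ((-2 - 2*0*(-1)) + 1/(55/2))*(-11) = ((-2 - 1*0) + 2/55)*(-11) = ((-2 + 0) + 2/55)*(-11) = (-2 + 2/55)*(-11) = -108/55*(-11) = 108/5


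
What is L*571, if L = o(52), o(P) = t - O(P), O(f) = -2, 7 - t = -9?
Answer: 10278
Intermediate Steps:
t = 16 (t = 7 - 1*(-9) = 7 + 9 = 16)
o(P) = 18 (o(P) = 16 - 1*(-2) = 16 + 2 = 18)
L = 18
L*571 = 18*571 = 10278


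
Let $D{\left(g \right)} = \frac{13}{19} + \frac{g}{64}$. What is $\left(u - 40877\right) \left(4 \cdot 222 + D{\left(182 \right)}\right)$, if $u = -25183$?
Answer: $- \frac{8951939235}{152} \approx -5.8894 \cdot 10^{7}$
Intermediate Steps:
$D{\left(g \right)} = \frac{13}{19} + \frac{g}{64}$ ($D{\left(g \right)} = 13 \cdot \frac{1}{19} + g \frac{1}{64} = \frac{13}{19} + \frac{g}{64}$)
$\left(u - 40877\right) \left(4 \cdot 222 + D{\left(182 \right)}\right) = \left(-25183 - 40877\right) \left(4 \cdot 222 + \left(\frac{13}{19} + \frac{1}{64} \cdot 182\right)\right) = - 66060 \left(888 + \left(\frac{13}{19} + \frac{91}{32}\right)\right) = - 66060 \left(888 + \frac{2145}{608}\right) = \left(-66060\right) \frac{542049}{608} = - \frac{8951939235}{152}$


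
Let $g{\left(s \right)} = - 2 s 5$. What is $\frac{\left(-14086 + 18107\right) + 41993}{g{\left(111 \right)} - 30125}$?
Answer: $- \frac{46014}{31235} \approx -1.4732$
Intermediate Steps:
$g{\left(s \right)} = - 10 s$
$\frac{\left(-14086 + 18107\right) + 41993}{g{\left(111 \right)} - 30125} = \frac{\left(-14086 + 18107\right) + 41993}{\left(-10\right) 111 - 30125} = \frac{4021 + 41993}{-1110 - 30125} = \frac{46014}{-31235} = 46014 \left(- \frac{1}{31235}\right) = - \frac{46014}{31235}$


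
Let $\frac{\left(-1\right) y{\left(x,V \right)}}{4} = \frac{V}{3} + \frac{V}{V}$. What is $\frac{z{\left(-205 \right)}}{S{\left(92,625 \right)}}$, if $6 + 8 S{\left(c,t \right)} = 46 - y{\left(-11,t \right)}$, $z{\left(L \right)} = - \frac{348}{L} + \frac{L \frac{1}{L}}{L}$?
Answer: $\frac{1041}{67445} \approx 0.015435$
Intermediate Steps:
$y{\left(x,V \right)} = -4 - \frac{4 V}{3}$ ($y{\left(x,V \right)} = - 4 \left(\frac{V}{3} + \frac{V}{V}\right) = - 4 \left(V \frac{1}{3} + 1\right) = - 4 \left(\frac{V}{3} + 1\right) = - 4 \left(1 + \frac{V}{3}\right) = -4 - \frac{4 V}{3}$)
$z{\left(L \right)} = - \frac{347}{L}$ ($z{\left(L \right)} = - \frac{348}{L} + 1 \frac{1}{L} = - \frac{348}{L} + \frac{1}{L} = - \frac{347}{L}$)
$S{\left(c,t \right)} = \frac{11}{2} + \frac{t}{6}$ ($S{\left(c,t \right)} = - \frac{3}{4} + \frac{46 - \left(-4 - \frac{4 t}{3}\right)}{8} = - \frac{3}{4} + \frac{46 + \left(4 + \frac{4 t}{3}\right)}{8} = - \frac{3}{4} + \frac{50 + \frac{4 t}{3}}{8} = - \frac{3}{4} + \left(\frac{25}{4} + \frac{t}{6}\right) = \frac{11}{2} + \frac{t}{6}$)
$\frac{z{\left(-205 \right)}}{S{\left(92,625 \right)}} = \frac{\left(-347\right) \frac{1}{-205}}{\frac{11}{2} + \frac{1}{6} \cdot 625} = \frac{\left(-347\right) \left(- \frac{1}{205}\right)}{\frac{11}{2} + \frac{625}{6}} = \frac{347}{205 \cdot \frac{329}{3}} = \frac{347}{205} \cdot \frac{3}{329} = \frac{1041}{67445}$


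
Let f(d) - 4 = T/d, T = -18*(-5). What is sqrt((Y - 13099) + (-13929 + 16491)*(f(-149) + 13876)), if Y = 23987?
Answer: 2*sqrt(197421840157)/149 ≈ 5964.0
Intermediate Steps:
T = 90
f(d) = 4 + 90/d
sqrt((Y - 13099) + (-13929 + 16491)*(f(-149) + 13876)) = sqrt((23987 - 13099) + (-13929 + 16491)*((4 + 90/(-149)) + 13876)) = sqrt(10888 + 2562*((4 + 90*(-1/149)) + 13876)) = sqrt(10888 + 2562*((4 - 90/149) + 13876)) = sqrt(10888 + 2562*(506/149 + 13876)) = sqrt(10888 + 2562*(2068030/149)) = sqrt(10888 + 5298292860/149) = sqrt(5299915172/149) = 2*sqrt(197421840157)/149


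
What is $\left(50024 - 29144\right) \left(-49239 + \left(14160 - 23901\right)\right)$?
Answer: $-1231502400$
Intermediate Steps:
$\left(50024 - 29144\right) \left(-49239 + \left(14160 - 23901\right)\right) = 20880 \left(-49239 - 9741\right) = 20880 \left(-58980\right) = -1231502400$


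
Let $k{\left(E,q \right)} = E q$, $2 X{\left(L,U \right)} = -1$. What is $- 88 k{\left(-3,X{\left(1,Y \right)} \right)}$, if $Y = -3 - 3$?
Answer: $-132$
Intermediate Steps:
$Y = -6$ ($Y = -3 - 3 = -6$)
$X{\left(L,U \right)} = - \frac{1}{2}$ ($X{\left(L,U \right)} = \frac{1}{2} \left(-1\right) = - \frac{1}{2}$)
$- 88 k{\left(-3,X{\left(1,Y \right)} \right)} = - 88 \left(\left(-3\right) \left(- \frac{1}{2}\right)\right) = \left(-88\right) \frac{3}{2} = -132$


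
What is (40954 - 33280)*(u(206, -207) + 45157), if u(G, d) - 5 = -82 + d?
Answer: 344355402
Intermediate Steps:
u(G, d) = -77 + d (u(G, d) = 5 + (-82 + d) = -77 + d)
(40954 - 33280)*(u(206, -207) + 45157) = (40954 - 33280)*((-77 - 207) + 45157) = 7674*(-284 + 45157) = 7674*44873 = 344355402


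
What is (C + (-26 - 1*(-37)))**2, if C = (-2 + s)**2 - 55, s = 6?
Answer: 784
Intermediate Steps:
C = -39 (C = (-2 + 6)**2 - 55 = 4**2 - 55 = 16 - 55 = -39)
(C + (-26 - 1*(-37)))**2 = (-39 + (-26 - 1*(-37)))**2 = (-39 + (-26 + 37))**2 = (-39 + 11)**2 = (-28)**2 = 784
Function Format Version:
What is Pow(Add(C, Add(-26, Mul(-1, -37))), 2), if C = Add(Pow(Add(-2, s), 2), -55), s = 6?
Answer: 784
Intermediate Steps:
C = -39 (C = Add(Pow(Add(-2, 6), 2), -55) = Add(Pow(4, 2), -55) = Add(16, -55) = -39)
Pow(Add(C, Add(-26, Mul(-1, -37))), 2) = Pow(Add(-39, Add(-26, Mul(-1, -37))), 2) = Pow(Add(-39, Add(-26, 37)), 2) = Pow(Add(-39, 11), 2) = Pow(-28, 2) = 784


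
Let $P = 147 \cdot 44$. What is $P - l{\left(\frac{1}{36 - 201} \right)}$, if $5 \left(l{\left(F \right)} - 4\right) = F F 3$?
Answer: $\frac{293303999}{45375} \approx 6464.0$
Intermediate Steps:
$l{\left(F \right)} = 4 + \frac{3 F^{2}}{5}$ ($l{\left(F \right)} = 4 + \frac{F F 3}{5} = 4 + \frac{F^{2} \cdot 3}{5} = 4 + \frac{3 F^{2}}{5}$)
$P = 6468$
$P - l{\left(\frac{1}{36 - 201} \right)} = 6468 - \left(4 + \frac{3 \left(\frac{1}{36 - 201}\right)^{2}}{5}\right) = 6468 - \left(4 + \frac{3 \left(\frac{1}{-165}\right)^{2}}{5}\right) = 6468 - \left(4 + \frac{3 \left(- \frac{1}{165}\right)^{2}}{5}\right) = 6468 - \left(4 + \frac{3}{5} \cdot \frac{1}{27225}\right) = 6468 - \left(4 + \frac{1}{45375}\right) = 6468 - \frac{181501}{45375} = \frac{293303999}{45375}$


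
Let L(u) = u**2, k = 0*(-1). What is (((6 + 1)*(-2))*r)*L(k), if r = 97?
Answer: 0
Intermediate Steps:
k = 0
(((6 + 1)*(-2))*r)*L(k) = (((6 + 1)*(-2))*97)*0**2 = ((7*(-2))*97)*0 = -14*97*0 = -1358*0 = 0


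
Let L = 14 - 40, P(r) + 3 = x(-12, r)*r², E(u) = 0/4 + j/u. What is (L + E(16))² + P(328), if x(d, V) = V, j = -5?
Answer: 9033789785/256 ≈ 3.5288e+7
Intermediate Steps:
E(u) = -5/u (E(u) = 0/4 - 5/u = 0*(¼) - 5/u = 0 - 5/u = -5/u)
P(r) = -3 + r³ (P(r) = -3 + r*r² = -3 + r³)
L = -26
(L + E(16))² + P(328) = (-26 - 5/16)² + (-3 + 328³) = (-26 - 5*1/16)² + (-3 + 35287552) = (-26 - 5/16)² + 35287549 = (-421/16)² + 35287549 = 177241/256 + 35287549 = 9033789785/256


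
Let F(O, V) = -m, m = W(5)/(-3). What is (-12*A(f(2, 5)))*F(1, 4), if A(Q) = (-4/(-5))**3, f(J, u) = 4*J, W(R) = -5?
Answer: 256/25 ≈ 10.240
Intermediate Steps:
m = 5/3 (m = -5/(-3) = -5*(-1/3) = 5/3 ≈ 1.6667)
A(Q) = 64/125 (A(Q) = (-4*(-1/5))**3 = (4/5)**3 = 64/125)
F(O, V) = -5/3 (F(O, V) = -1*5/3 = -5/3)
(-12*A(f(2, 5)))*F(1, 4) = -12*64/125*(-5/3) = -768/125*(-5/3) = 256/25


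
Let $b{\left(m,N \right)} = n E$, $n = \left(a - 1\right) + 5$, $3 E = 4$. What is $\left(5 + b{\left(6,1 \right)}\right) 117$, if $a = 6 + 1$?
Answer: $2301$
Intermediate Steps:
$E = \frac{4}{3}$ ($E = \frac{1}{3} \cdot 4 = \frac{4}{3} \approx 1.3333$)
$a = 7$
$n = 11$ ($n = \left(7 - 1\right) + 5 = 6 + 5 = 11$)
$b{\left(m,N \right)} = \frac{44}{3}$ ($b{\left(m,N \right)} = 11 \cdot \frac{4}{3} = \frac{44}{3}$)
$\left(5 + b{\left(6,1 \right)}\right) 117 = \left(5 + \frac{44}{3}\right) 117 = \frac{59}{3} \cdot 117 = 2301$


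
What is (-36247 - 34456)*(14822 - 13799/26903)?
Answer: -28192288644301/26903 ≈ -1.0479e+9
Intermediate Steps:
(-36247 - 34456)*(14822 - 13799/26903) = -70703*(14822 - 13799*1/26903) = -70703*(14822 - 13799/26903) = -70703*398742467/26903 = -28192288644301/26903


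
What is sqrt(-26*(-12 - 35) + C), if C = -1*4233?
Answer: I*sqrt(3011) ≈ 54.873*I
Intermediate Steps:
C = -4233
sqrt(-26*(-12 - 35) + C) = sqrt(-26*(-12 - 35) - 4233) = sqrt(-26*(-47) - 4233) = sqrt(1222 - 4233) = sqrt(-3011) = I*sqrt(3011)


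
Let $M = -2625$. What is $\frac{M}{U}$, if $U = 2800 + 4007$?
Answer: $- \frac{875}{2269} \approx -0.38563$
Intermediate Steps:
$U = 6807$
$\frac{M}{U} = - \frac{2625}{6807} = \left(-2625\right) \frac{1}{6807} = - \frac{875}{2269}$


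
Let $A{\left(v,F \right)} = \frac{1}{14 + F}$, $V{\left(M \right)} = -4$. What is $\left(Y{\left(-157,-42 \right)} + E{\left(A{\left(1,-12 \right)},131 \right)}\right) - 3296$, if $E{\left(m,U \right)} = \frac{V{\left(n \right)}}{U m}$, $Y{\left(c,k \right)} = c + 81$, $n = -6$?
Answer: $- \frac{441740}{131} \approx -3372.1$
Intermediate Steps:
$Y{\left(c,k \right)} = 81 + c$
$E{\left(m,U \right)} = - \frac{4}{U m}$
$\left(Y{\left(-157,-42 \right)} + E{\left(A{\left(1,-12 \right)},131 \right)}\right) - 3296 = \left(\left(81 - 157\right) - \frac{4}{131 \frac{1}{14 - 12}}\right) - 3296 = \left(-76 - \frac{4}{131 \cdot \frac{1}{2}}\right) - 3296 = \left(-76 - \frac{4 \frac{1}{\frac{1}{2}}}{131}\right) - 3296 = \left(-76 - \frac{4}{131} \cdot 2\right) - 3296 = \left(-76 - \frac{8}{131}\right) - 3296 = - \frac{9964}{131} - 3296 = - \frac{441740}{131}$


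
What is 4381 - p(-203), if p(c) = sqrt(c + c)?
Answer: 4381 - I*sqrt(406) ≈ 4381.0 - 20.149*I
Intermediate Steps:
p(c) = sqrt(2)*sqrt(c) (p(c) = sqrt(2*c) = sqrt(2)*sqrt(c))
4381 - p(-203) = 4381 - sqrt(2)*sqrt(-203) = 4381 - sqrt(2)*I*sqrt(203) = 4381 - I*sqrt(406)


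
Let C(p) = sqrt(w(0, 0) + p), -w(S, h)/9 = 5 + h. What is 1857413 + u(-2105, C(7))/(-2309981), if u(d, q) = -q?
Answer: 1857413 + I*sqrt(38)/2309981 ≈ 1.8574e+6 + 2.6686e-6*I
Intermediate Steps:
w(S, h) = -45 - 9*h (w(S, h) = -9*(5 + h) = -45 - 9*h)
C(p) = sqrt(-45 + p) (C(p) = sqrt((-45 - 9*0) + p) = sqrt((-45 + 0) + p) = sqrt(-45 + p))
1857413 + u(-2105, C(7))/(-2309981) = 1857413 - sqrt(-45 + 7)/(-2309981) = 1857413 - sqrt(-38)*(-1/2309981) = 1857413 - I*sqrt(38)*(-1/2309981) = 1857413 + I*sqrt(38)/2309981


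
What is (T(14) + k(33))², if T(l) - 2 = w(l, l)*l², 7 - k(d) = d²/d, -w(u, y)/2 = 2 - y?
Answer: 21902400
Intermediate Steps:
w(u, y) = -4 + 2*y (w(u, y) = -2*(2 - y) = -4 + 2*y)
k(d) = 7 - d (k(d) = 7 - d²/d = 7 - d)
T(l) = 2 + l²*(-4 + 2*l) (T(l) = 2 + (-4 + 2*l)*l² = 2 + l²*(-4 + 2*l))
(T(14) + k(33))² = ((2 + 2*14²*(-2 + 14)) + (7 - 1*33))² = ((2 + 2*196*12) + (7 - 33))² = ((2 + 4704) - 26)² = (4706 - 26)² = 4680² = 21902400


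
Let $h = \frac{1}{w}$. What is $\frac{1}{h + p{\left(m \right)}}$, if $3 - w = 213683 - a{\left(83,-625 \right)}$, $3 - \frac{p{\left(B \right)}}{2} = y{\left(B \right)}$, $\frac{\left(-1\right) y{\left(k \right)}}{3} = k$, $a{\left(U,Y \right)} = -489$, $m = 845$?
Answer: $\frac{214169}{1087121843} \approx 0.00019701$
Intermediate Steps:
$y{\left(k \right)} = - 3 k$
$p{\left(B \right)} = 6 + 6 B$ ($p{\left(B \right)} = 6 - 2 \left(- 3 B\right) = 6 + 6 B$)
$w = -214169$ ($w = 3 - \left(213683 - -489\right) = 3 - \left(213683 + 489\right) = 3 - 214172 = -214169$)
$h = - \frac{1}{214169}$ ($h = \frac{1}{-214169} = - \frac{1}{214169} \approx -4.6692 \cdot 10^{-6}$)
$\frac{1}{h + p{\left(m \right)}} = \frac{1}{- \frac{1}{214169} + \left(6 + 6 \cdot 845\right)} = \frac{1}{- \frac{1}{214169} + \left(6 + 5070\right)} = \frac{1}{- \frac{1}{214169} + 5076} = \frac{1}{\frac{1087121843}{214169}} = \frac{214169}{1087121843}$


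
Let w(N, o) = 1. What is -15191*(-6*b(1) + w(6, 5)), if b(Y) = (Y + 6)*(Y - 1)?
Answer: -15191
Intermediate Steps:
b(Y) = (-1 + Y)*(6 + Y) (b(Y) = (6 + Y)*(-1 + Y) = (-1 + Y)*(6 + Y))
-15191*(-6*b(1) + w(6, 5)) = -15191*(-6*(-6 + 1² + 5*1) + 1) = -15191*(-6*(-6 + 1 + 5) + 1) = -15191*(-6*0 + 1) = -15191*(0 + 1) = -15191*1 = -15191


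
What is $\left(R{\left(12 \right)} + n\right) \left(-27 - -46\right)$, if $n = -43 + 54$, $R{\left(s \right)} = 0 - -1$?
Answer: $228$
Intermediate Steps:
$R{\left(s \right)} = 1$ ($R{\left(s \right)} = 0 + 1 = 1$)
$n = 11$
$\left(R{\left(12 \right)} + n\right) \left(-27 - -46\right) = \left(1 + 11\right) \left(-27 - -46\right) = 12 \left(-27 + 46\right) = 12 \cdot 19 = 228$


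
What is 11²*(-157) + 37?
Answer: -18960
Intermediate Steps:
11²*(-157) + 37 = 121*(-157) + 37 = -18997 + 37 = -18960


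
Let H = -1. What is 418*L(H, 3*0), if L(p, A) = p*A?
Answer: 0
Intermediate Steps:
L(p, A) = A*p
418*L(H, 3*0) = 418*((3*0)*(-1)) = 418*(0*(-1)) = 418*0 = 0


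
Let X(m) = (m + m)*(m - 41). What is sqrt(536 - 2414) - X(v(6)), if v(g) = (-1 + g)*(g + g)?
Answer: -2280 + I*sqrt(1878) ≈ -2280.0 + 43.336*I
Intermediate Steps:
v(g) = 2*g*(-1 + g) (v(g) = (-1 + g)*(2*g) = 2*g*(-1 + g))
X(m) = 2*m*(-41 + m) (X(m) = (2*m)*(-41 + m) = 2*m*(-41 + m))
sqrt(536 - 2414) - X(v(6)) = sqrt(536 - 2414) - 2*2*6*(-1 + 6)*(-41 + 2*6*(-1 + 6)) = sqrt(-1878) - 2*2*6*5*(-41 + 2*6*5) = I*sqrt(1878) - 2*60*(-41 + 60) = I*sqrt(1878) - 2*60*19 = I*sqrt(1878) - 1*2280 = I*sqrt(1878) - 2280 = -2280 + I*sqrt(1878)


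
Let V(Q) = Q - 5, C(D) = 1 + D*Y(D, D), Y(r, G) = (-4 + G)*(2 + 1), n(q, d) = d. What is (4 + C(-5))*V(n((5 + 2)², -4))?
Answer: -1260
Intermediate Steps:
Y(r, G) = -12 + 3*G (Y(r, G) = (-4 + G)*3 = -12 + 3*G)
C(D) = 1 + D*(-12 + 3*D)
V(Q) = -5 + Q
(4 + C(-5))*V(n((5 + 2)², -4)) = (4 + (1 + 3*(-5)*(-4 - 5)))*(-5 - 4) = (4 + (1 + 3*(-5)*(-9)))*(-9) = (4 + (1 + 135))*(-9) = (4 + 136)*(-9) = 140*(-9) = -1260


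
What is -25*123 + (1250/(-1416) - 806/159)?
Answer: -38536547/12508 ≈ -3081.0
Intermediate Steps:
-25*123 + (1250/(-1416) - 806/159) = -3075 + (1250*(-1/1416) - 806*1/159) = -3075 + (-625/708 - 806/159) = -3075 - 74447/12508 = -38536547/12508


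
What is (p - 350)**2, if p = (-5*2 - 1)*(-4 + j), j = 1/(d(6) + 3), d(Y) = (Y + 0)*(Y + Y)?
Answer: 527207521/5625 ≈ 93726.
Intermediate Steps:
d(Y) = 2*Y**2 (d(Y) = Y*(2*Y) = 2*Y**2)
j = 1/75 (j = 1/(2*6**2 + 3) = 1/(2*36 + 3) = 1/(72 + 3) = 1/75 ≈ 0.013333)
p = 3289/75 (p = (-5*2 - 1)*(-4 + 1/75) = (-10 - 1)*(-299/75) = -11*(-299/75) = 3289/75 ≈ 43.853)
(p - 350)**2 = (3289/75 - 350)**2 = (-22961/75)**2 = 527207521/5625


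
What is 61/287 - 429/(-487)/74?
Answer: 2321441/10342906 ≈ 0.22445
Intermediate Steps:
61/287 - 429/(-487)/74 = 61*(1/287) - 429*(-1/487)*(1/74) = 61/287 + (429/487)*(1/74) = 61/287 + 429/36038 = 2321441/10342906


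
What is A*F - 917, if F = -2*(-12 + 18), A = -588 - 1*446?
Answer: 11491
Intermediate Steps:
A = -1034 (A = -588 - 446 = -1034)
F = -12 (F = -2*6 = -12)
A*F - 917 = -1034*(-12) - 917 = 12408 - 917 = 11491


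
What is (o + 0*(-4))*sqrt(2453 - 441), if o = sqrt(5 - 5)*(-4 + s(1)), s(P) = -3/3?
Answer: 0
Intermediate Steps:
s(P) = -1 (s(P) = -3*1/3 = -1)
o = 0 (o = sqrt(5 - 5)*(-4 - 1) = sqrt(0)*(-5) = 0*(-5) = 0)
(o + 0*(-4))*sqrt(2453 - 441) = (0 + 0*(-4))*sqrt(2453 - 441) = (0 + 0)*sqrt(2012) = 0*(2*sqrt(503)) = 0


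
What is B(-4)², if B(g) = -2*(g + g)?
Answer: 256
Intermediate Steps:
B(g) = -4*g
B(-4)² = (-4*(-4))² = 16² = 256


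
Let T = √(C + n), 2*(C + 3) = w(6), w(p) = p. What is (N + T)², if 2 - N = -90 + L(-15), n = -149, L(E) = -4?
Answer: (96 + I*√149)² ≈ 9067.0 + 2343.7*I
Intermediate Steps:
C = 0 (C = -3 + (½)*6 = -3 + 3 = 0)
N = 96 (N = 2 - (-90 - 4) = 2 - 1*(-94) = 2 + 94 = 96)
T = I*√149 (T = √(0 - 149) = √(-149) = I*√149 ≈ 12.207*I)
(N + T)² = (96 + I*√149)²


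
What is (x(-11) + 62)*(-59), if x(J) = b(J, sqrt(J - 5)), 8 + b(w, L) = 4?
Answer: -3422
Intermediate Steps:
b(w, L) = -4 (b(w, L) = -8 + 4 = -4)
x(J) = -4
(x(-11) + 62)*(-59) = (-4 + 62)*(-59) = 58*(-59) = -3422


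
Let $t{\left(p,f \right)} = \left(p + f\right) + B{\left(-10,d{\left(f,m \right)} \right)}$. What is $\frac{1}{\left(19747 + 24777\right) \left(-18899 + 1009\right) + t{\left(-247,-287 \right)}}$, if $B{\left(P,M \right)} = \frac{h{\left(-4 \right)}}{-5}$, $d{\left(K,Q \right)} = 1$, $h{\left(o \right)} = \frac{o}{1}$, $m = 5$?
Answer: $- \frac{5}{3982674466} \approx -1.2554 \cdot 10^{-9}$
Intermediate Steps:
$h{\left(o \right)} = o$ ($h{\left(o \right)} = o 1 = o$)
$B{\left(P,M \right)} = \frac{4}{5}$ ($B{\left(P,M \right)} = - \frac{4}{-5} = \left(-4\right) \left(- \frac{1}{5}\right) = \frac{4}{5}$)
$t{\left(p,f \right)} = \frac{4}{5} + f + p$ ($t{\left(p,f \right)} = \left(p + f\right) + \frac{4}{5} = \left(f + p\right) + \frac{4}{5} = \frac{4}{5} + f + p$)
$\frac{1}{\left(19747 + 24777\right) \left(-18899 + 1009\right) + t{\left(-247,-287 \right)}} = \frac{1}{\left(19747 + 24777\right) \left(-18899 + 1009\right) - \frac{2666}{5}} = \frac{1}{44524 \left(-17890\right) - \frac{2666}{5}} = \frac{1}{-796534360 - \frac{2666}{5}} = \frac{1}{- \frac{3982674466}{5}} = - \frac{5}{3982674466}$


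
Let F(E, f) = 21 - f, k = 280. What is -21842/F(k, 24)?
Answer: 21842/3 ≈ 7280.7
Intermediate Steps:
-21842/F(k, 24) = -21842/(21 - 1*24) = -21842/(21 - 24) = -21842/(-3) = -21842*(-⅓) = 21842/3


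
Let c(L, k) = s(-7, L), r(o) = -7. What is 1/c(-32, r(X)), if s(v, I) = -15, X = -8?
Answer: -1/15 ≈ -0.066667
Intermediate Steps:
c(L, k) = -15
1/c(-32, r(X)) = 1/(-15) = -1/15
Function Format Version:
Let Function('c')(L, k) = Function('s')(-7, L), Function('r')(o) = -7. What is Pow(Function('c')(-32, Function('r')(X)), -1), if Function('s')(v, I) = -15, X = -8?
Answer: Rational(-1, 15) ≈ -0.066667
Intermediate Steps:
Function('c')(L, k) = -15
Pow(Function('c')(-32, Function('r')(X)), -1) = Pow(-15, -1) = Rational(-1, 15)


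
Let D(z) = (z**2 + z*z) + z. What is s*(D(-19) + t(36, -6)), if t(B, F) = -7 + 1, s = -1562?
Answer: -1088714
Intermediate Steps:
t(B, F) = -6
D(z) = z + 2*z**2 (D(z) = (z**2 + z**2) + z = 2*z**2 + z = z + 2*z**2)
s*(D(-19) + t(36, -6)) = -1562*(-19*(1 + 2*(-19)) - 6) = -1562*(-19*(1 - 38) - 6) = -1562*(-19*(-37) - 6) = -1562*(703 - 6) = -1562*697 = -1088714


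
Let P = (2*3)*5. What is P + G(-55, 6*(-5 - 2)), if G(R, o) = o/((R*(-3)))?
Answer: 1636/55 ≈ 29.745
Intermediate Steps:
G(R, o) = -o/(3*R) (G(R, o) = o/((-3*R)) = o*(-1/(3*R)) = -o/(3*R))
P = 30 (P = 6*5 = 30)
P + G(-55, 6*(-5 - 2)) = 30 - ⅓*6*(-5 - 2)/(-55) = 30 - ⅓*6*(-7)*(-1/55) = 30 - ⅓*(-42)*(-1/55) = 30 - 14/55 = 1636/55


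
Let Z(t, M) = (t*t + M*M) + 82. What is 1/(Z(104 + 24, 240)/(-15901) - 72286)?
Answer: -15901/1149493752 ≈ -1.3833e-5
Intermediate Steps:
Z(t, M) = 82 + M**2 + t**2 (Z(t, M) = (t**2 + M**2) + 82 = (M**2 + t**2) + 82 = 82 + M**2 + t**2)
1/(Z(104 + 24, 240)/(-15901) - 72286) = 1/((82 + 240**2 + (104 + 24)**2)/(-15901) - 72286) = 1/((82 + 57600 + 128**2)*(-1/15901) - 72286) = 1/((82 + 57600 + 16384)*(-1/15901) - 72286) = 1/(74066*(-1/15901) - 72286) = 1/(-74066/15901 - 72286) = 1/(-1149493752/15901) = -15901/1149493752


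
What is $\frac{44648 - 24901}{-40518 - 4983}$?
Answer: $- \frac{19747}{45501} \approx -0.43399$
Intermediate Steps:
$\frac{44648 - 24901}{-40518 - 4983} = \frac{19747}{-45501} = 19747 \left(- \frac{1}{45501}\right) = - \frac{19747}{45501}$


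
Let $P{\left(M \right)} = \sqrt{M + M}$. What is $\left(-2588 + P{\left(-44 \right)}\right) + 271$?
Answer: $-2317 + 2 i \sqrt{22} \approx -2317.0 + 9.3808 i$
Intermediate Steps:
$P{\left(M \right)} = \sqrt{2} \sqrt{M}$ ($P{\left(M \right)} = \sqrt{2 M} = \sqrt{2} \sqrt{M}$)
$\left(-2588 + P{\left(-44 \right)}\right) + 271 = \left(-2588 + \sqrt{2} \sqrt{-44}\right) + 271 = \left(-2588 + \sqrt{2} \cdot 2 i \sqrt{11}\right) + 271 = \left(-2588 + 2 i \sqrt{22}\right) + 271 = -2317 + 2 i \sqrt{22}$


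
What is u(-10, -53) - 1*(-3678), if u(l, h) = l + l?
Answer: 3658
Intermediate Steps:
u(l, h) = 2*l
u(-10, -53) - 1*(-3678) = 2*(-10) - 1*(-3678) = -20 + 3678 = 3658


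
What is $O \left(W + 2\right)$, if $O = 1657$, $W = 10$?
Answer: $19884$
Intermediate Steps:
$O \left(W + 2\right) = 1657 \left(10 + 2\right) = 1657 \cdot 12 = 19884$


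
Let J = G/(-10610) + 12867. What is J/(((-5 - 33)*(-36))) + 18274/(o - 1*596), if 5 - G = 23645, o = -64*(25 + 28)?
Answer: 775816451/160788184 ≈ 4.8251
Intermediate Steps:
o = -3392 (o = -64*53 = -3392)
G = -23640 (G = 5 - 1*23645 = 5 - 23645 = -23640)
J = 13654251/1061 (J = -23640/(-10610) + 12867 = -23640*(-1/10610) + 12867 = 2364/1061 + 12867 = 13654251/1061 ≈ 12869.)
J/(((-5 - 33)*(-36))) + 18274/(o - 1*596) = 13654251/(1061*(((-5 - 33)*(-36)))) + 18274/(-3392 - 1*596) = 13654251/(1061*((-38*(-36)))) + 18274/(-3392 - 596) = (13654251/1061)/1368 + 18274/(-3988) = (13654251/1061)*(1/1368) + 18274*(-1/3988) = 1517139/161272 - 9137/1994 = 775816451/160788184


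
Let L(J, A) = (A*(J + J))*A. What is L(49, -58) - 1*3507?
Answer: 326165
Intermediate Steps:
L(J, A) = 2*J*A² (L(J, A) = (A*(2*J))*A = (2*A*J)*A = 2*J*A²)
L(49, -58) - 1*3507 = 2*49*(-58)² - 1*3507 = 2*49*3364 - 3507 = 329672 - 3507 = 326165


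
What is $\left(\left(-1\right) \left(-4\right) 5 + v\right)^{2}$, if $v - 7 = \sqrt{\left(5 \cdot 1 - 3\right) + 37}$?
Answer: $\left(27 + \sqrt{39}\right)^{2} \approx 1105.2$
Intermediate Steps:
$v = 7 + \sqrt{39}$ ($v = 7 + \sqrt{\left(5 \cdot 1 - 3\right) + 37} = 7 + \sqrt{\left(5 - 3\right) + 37} = 7 + \sqrt{2 + 37} = 7 + \sqrt{39} \approx 13.245$)
$\left(\left(-1\right) \left(-4\right) 5 + v\right)^{2} = \left(\left(-1\right) \left(-4\right) 5 + \left(7 + \sqrt{39}\right)\right)^{2} = \left(4 \cdot 5 + \left(7 + \sqrt{39}\right)\right)^{2} = \left(20 + \left(7 + \sqrt{39}\right)\right)^{2} = \left(27 + \sqrt{39}\right)^{2}$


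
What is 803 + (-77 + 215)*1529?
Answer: 211805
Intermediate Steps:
803 + (-77 + 215)*1529 = 803 + 138*1529 = 803 + 211002 = 211805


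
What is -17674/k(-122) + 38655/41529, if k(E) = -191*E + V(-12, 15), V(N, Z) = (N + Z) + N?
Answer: 55469123/322444999 ≈ 0.17203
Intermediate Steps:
V(N, Z) = Z + 2*N
k(E) = -9 - 191*E (k(E) = -191*E + (15 + 2*(-12)) = -191*E + (15 - 24) = -191*E - 9 = -9 - 191*E)
-17674/k(-122) + 38655/41529 = -17674/(-9 - 191*(-122)) + 38655/41529 = -17674/(-9 + 23302) + 38655*(1/41529) = -17674/23293 + 12885/13843 = 55469123/322444999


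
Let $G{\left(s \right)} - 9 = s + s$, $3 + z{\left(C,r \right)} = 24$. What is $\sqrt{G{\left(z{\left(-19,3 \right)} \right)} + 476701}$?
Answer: $4 \sqrt{29797} \approx 690.47$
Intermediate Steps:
$z{\left(C,r \right)} = 21$ ($z{\left(C,r \right)} = -3 + 24 = 21$)
$G{\left(s \right)} = 9 + 2 s$ ($G{\left(s \right)} = 9 + \left(s + s\right) = 9 + 2 s$)
$\sqrt{G{\left(z{\left(-19,3 \right)} \right)} + 476701} = \sqrt{\left(9 + 2 \cdot 21\right) + 476701} = \sqrt{\left(9 + 42\right) + 476701} = \sqrt{51 + 476701} = \sqrt{476752} = 4 \sqrt{29797}$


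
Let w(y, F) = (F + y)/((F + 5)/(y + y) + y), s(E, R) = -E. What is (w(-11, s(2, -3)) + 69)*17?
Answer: 292247/245 ≈ 1192.8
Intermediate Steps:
w(y, F) = (F + y)/(y + (5 + F)/(2*y)) (w(y, F) = (F + y)/((5 + F)/((2*y)) + y) = (F + y)/((5 + F)*(1/(2*y)) + y) = (F + y)/((5 + F)/(2*y) + y) = (F + y)/(y + (5 + F)/(2*y)))
(w(-11, s(2, -3)) + 69)*17 = (2*(-11)*(-1*2 - 11)/(5 - 1*2 + 2*(-11)²) + 69)*17 = (2*(-11)*(-2 - 11)/(5 - 2 + 2*121) + 69)*17 = (2*(-11)*(-13)/(5 - 2 + 242) + 69)*17 = (2*(-11)*(-13)/245 + 69)*17 = (2*(-11)*(1/245)*(-13) + 69)*17 = (286/245 + 69)*17 = (17191/245)*17 = 292247/245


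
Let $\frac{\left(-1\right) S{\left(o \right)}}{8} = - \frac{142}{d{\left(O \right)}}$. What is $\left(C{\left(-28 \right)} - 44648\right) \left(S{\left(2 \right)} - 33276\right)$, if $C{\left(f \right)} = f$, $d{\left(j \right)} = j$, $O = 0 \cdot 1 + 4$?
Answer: $1473950592$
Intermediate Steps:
$O = 4$ ($O = 0 + 4 = 4$)
$S{\left(o \right)} = 284$ ($S{\left(o \right)} = - 8 \left(- \frac{142}{4}\right) = - 8 \left(\left(-142\right) \frac{1}{4}\right) = \left(-8\right) \left(- \frac{71}{2}\right) = 284$)
$\left(C{\left(-28 \right)} - 44648\right) \left(S{\left(2 \right)} - 33276\right) = \left(-28 - 44648\right) \left(284 - 33276\right) = \left(-44676\right) \left(-32992\right) = 1473950592$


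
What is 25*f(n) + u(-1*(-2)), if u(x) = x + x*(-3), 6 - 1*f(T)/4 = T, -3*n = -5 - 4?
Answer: 296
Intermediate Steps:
n = 3 (n = -(-5 - 4)/3 = -⅓*(-9) = 3)
f(T) = 24 - 4*T
u(x) = -2*x (u(x) = x - 3*x = -2*x)
25*f(n) + u(-1*(-2)) = 25*(24 - 4*3) - (-2)*(-2) = 25*(24 - 12) - 2*2 = 25*12 - 4 = 300 - 4 = 296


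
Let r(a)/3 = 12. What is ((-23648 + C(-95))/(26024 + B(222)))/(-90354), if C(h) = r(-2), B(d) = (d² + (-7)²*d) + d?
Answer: 5903/1951827108 ≈ 3.0243e-6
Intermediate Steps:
r(a) = 36 (r(a) = 3*12 = 36)
B(d) = d² + 50*d (B(d) = (d² + 49*d) + d = d² + 50*d)
C(h) = 36
((-23648 + C(-95))/(26024 + B(222)))/(-90354) = ((-23648 + 36)/(26024 + 222*(50 + 222)))/(-90354) = -23612/(26024 + 222*272)*(-1/90354) = -23612/(26024 + 60384)*(-1/90354) = -23612/86408*(-1/90354) = -23612*1/86408*(-1/90354) = -5903/21602*(-1/90354) = 5903/1951827108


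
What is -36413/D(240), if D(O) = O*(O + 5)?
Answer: -36413/58800 ≈ -0.61927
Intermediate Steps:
D(O) = O*(5 + O)
-36413/D(240) = -36413*1/(240*(5 + 240)) = -36413/(240*245) = -36413/58800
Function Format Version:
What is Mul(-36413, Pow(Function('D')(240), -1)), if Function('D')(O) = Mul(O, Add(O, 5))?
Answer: Rational(-36413, 58800) ≈ -0.61927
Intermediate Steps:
Function('D')(O) = Mul(O, Add(5, O))
Mul(-36413, Pow(Function('D')(240), -1)) = Mul(-36413, Pow(Mul(240, Add(5, 240)), -1)) = Mul(-36413, Pow(Mul(240, 245), -1)) = Mul(-36413, Pow(58800, -1)) = Mul(-36413, Rational(1, 58800)) = Rational(-36413, 58800)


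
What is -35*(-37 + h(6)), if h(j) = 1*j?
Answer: 1085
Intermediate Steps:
h(j) = j
-35*(-37 + h(6)) = -35*(-37 + 6) = -35*(-31) = 1085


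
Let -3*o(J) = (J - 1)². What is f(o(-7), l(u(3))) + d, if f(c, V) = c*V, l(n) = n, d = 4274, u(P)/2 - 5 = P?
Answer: 11798/3 ≈ 3932.7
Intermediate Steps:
o(J) = -(-1 + J)²/3 (o(J) = -(J - 1)²/3 = -(-1 + J)²/3)
u(P) = 10 + 2*P
f(c, V) = V*c
f(o(-7), l(u(3))) + d = (10 + 2*3)*(-(-1 - 7)²/3) + 4274 = (10 + 6)*(-⅓*(-8)²) + 4274 = 16*(-⅓*64) + 4274 = 16*(-64/3) + 4274 = -1024/3 + 4274 = 11798/3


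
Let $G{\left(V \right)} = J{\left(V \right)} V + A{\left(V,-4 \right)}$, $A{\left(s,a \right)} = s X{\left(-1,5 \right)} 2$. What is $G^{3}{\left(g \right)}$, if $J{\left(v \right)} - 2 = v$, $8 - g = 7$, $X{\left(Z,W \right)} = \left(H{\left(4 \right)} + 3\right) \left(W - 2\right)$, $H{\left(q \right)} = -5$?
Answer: $-729$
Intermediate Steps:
$X{\left(Z,W \right)} = 4 - 2 W$ ($X{\left(Z,W \right)} = \left(-5 + 3\right) \left(W - 2\right) = - 2 \left(-2 + W\right) = 4 - 2 W$)
$g = 1$ ($g = 8 - 7 = 1$)
$A{\left(s,a \right)} = - 12 s$ ($A{\left(s,a \right)} = s \left(4 - 10\right) 2 = s \left(-6\right) 2 = - 6 s 2 = - 12 s$)
$J{\left(v \right)} = 2 + v$
$G{\left(V \right)} = - 12 V + V \left(2 + V\right)$ ($G{\left(V \right)} = \left(2 + V\right) V - 12 V = V \left(2 + V\right) - 12 V = - 12 V + V \left(2 + V\right)$)
$G^{3}{\left(g \right)} = \left(1 \left(-10 + 1\right)\right)^{3} = \left(1 \left(-9\right)\right)^{3} = \left(-9\right)^{3} = -729$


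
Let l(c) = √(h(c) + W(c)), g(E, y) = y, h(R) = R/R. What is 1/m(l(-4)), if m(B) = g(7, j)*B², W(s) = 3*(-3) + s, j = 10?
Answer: -1/120 ≈ -0.0083333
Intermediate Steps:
h(R) = 1
W(s) = -9 + s
l(c) = √(-8 + c) (l(c) = √(1 + (-9 + c)) = √(-8 + c))
m(B) = 10*B²
1/m(l(-4)) = 1/(10*(√(-8 - 4))²) = 1/(10*(√(-12))²) = 1/(10*(2*I*√3)²) = 1/(10*(-12)) = 1/(-120) = -1/120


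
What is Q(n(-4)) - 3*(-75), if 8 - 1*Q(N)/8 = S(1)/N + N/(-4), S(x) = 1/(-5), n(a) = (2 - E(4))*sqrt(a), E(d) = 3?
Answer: 289 - 16*I/5 ≈ 289.0 - 3.2*I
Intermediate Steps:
n(a) = -sqrt(a) (n(a) = (2 - 1*3)*sqrt(a) = (2 - 3)*sqrt(a) = -sqrt(a))
S(x) = -1/5
Q(N) = 64 + 2*N + 8/(5*N) (Q(N) = 64 - 8*(-1/(5*N) + N/(-4)) = 64 - 8*(-1/(5*N) + N*(-1/4)) = 64 - 8*(-1/(5*N) - N/4) = 64 - 8*(-N/4 - 1/(5*N)) = 64 + (2*N + 8/(5*N)) = 64 + 2*N + 8/(5*N))
Q(n(-4)) - 3*(-75) = (64 + 2*(-sqrt(-4)) + 8/(5*((-sqrt(-4))))) - 3*(-75) = (64 + 2*(-2*I) + 8/(5*((-2*I)))) - 1*(-225) = (64 + 2*(-2*I) + 8/(5*((-2*I)))) + 225 = (64 - 4*I + 8*(I/2)/5) + 225 = (64 - 4*I + 4*I/5) + 225 = (64 - 16*I/5) + 225 = 289 - 16*I/5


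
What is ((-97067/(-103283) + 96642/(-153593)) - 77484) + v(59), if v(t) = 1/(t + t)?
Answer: -145041578851049599/1871898406642 ≈ -77484.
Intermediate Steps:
v(t) = 1/(2*t)
((-97067/(-103283) + 96642/(-153593)) - 77484) + v(59) = ((-97067/(-103283) + 96642/(-153593)) - 77484) + (½)/59 = ((-97067*(-1/103283) + 96642*(-1/153593)) - 77484) + (½)*(1/59) = ((97067/103283 - 96642/153593) - 77484) + 1/118 = (4927336045/15863545819 - 77484) + 1/118 = -1229166056903351/15863545819 + 1/118 = -145041578851049599/1871898406642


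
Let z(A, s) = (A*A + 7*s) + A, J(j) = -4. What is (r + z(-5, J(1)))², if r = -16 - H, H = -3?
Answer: 441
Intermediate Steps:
r = -13 (r = -16 - 1*(-3) = -16 + 3 = -13)
z(A, s) = A + A² + 7*s (z(A, s) = (A² + 7*s) + A = A + A² + 7*s)
(r + z(-5, J(1)))² = (-13 + (-5 + (-5)² + 7*(-4)))² = (-13 + (-5 + 25 - 28))² = (-13 - 8)² = (-21)² = 441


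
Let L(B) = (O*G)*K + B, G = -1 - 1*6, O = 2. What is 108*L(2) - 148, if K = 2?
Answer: -2956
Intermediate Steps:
G = -7 (G = -1 - 6 = -7)
L(B) = -28 + B (L(B) = (2*(-7))*2 + B = -14*2 + B = -28 + B)
108*L(2) - 148 = 108*(-28 + 2) - 148 = 108*(-26) - 148 = -2808 - 148 = -2956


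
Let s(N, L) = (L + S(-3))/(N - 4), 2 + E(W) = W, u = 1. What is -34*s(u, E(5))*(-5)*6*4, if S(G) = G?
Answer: 0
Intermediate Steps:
E(W) = -2 + W
s(N, L) = (-3 + L)/(-4 + N) (s(N, L) = (L - 3)/(N - 4) = (-3 + L)/(-4 + N))
-34*s(u, E(5))*(-5)*6*4 = -34*((-3 + (-2 + 5))/(-4 + 1))*(-5)*6*4 = -34*((-3 + 3)/(-3))*(-5)*6*4 = -34*-⅓*0*(-5)*6*4 = -34*0*(-5)*6*4 = -0*6*4 = -34*0*4 = 0*4 = 0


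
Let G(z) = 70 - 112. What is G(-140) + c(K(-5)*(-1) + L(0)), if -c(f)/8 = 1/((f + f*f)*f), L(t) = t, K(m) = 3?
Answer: -374/9 ≈ -41.556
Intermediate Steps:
G(z) = -42
c(f) = -8/(f*(f + f**2)) (c(f) = -8/((f + f*f)*f) = -8/((f + f**2)*f) = -8/(f*(f + f**2)))
G(-140) + c(K(-5)*(-1) + L(0)) = -42 - 8/((3*(-1) + 0)**2*(1 + (3*(-1) + 0))) = -42 - 8/((-3 + 0)**2*(1 + (-3 + 0))) = -42 - 8/((-3)**2*(1 - 3)) = -42 - 8*1/9/(-2) = -42 - 8*1/9*(-1/2) = -42 + 4/9 = -374/9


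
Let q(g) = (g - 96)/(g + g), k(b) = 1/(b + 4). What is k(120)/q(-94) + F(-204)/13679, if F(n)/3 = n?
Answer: -2961767/80569310 ≈ -0.036761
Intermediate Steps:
k(b) = 1/(4 + b)
q(g) = (-96 + g)/(2*g) (q(g) = (-96 + g)/((2*g)) = (-96 + g)*(1/(2*g)) = (-96 + g)/(2*g))
F(n) = 3*n
k(120)/q(-94) + F(-204)/13679 = 1/((4 + 120)*(((1/2)*(-96 - 94)/(-94)))) + (3*(-204))/13679 = 1/(124*(((1/2)*(-1/94)*(-190)))) - 612*1/13679 = 1/(124*(95/94)) - 612/13679 = (1/124)*(94/95) - 612/13679 = 47/5890 - 612/13679 = -2961767/80569310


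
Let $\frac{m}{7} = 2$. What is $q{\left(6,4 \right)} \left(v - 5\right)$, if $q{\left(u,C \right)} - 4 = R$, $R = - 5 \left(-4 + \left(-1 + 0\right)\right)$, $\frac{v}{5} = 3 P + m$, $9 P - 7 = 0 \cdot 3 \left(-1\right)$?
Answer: $\frac{6670}{3} \approx 2223.3$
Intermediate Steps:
$m = 14$ ($m = 7 \cdot 2 = 14$)
$P = \frac{7}{9}$ ($P = \frac{7}{9} + \frac{0 \cdot 3 \left(-1\right)}{9} = \frac{7}{9} + \frac{0 \left(-1\right)}{9} = \frac{7}{9} + \frac{1}{9} \cdot 0 = \frac{7}{9} + 0 = \frac{7}{9} \approx 0.77778$)
$v = \frac{245}{3}$ ($v = 5 \left(3 \cdot \frac{7}{9} + 14\right) = 5 \left(\frac{7}{3} + 14\right) = 5 \cdot \frac{49}{3} = \frac{245}{3} \approx 81.667$)
$R = 25$ ($R = - 5 \left(-4 - 1\right) = \left(-5\right) \left(-5\right) = 25$)
$q{\left(u,C \right)} = 29$ ($q{\left(u,C \right)} = 4 + 25 = 29$)
$q{\left(6,4 \right)} \left(v - 5\right) = 29 \left(\frac{245}{3} - 5\right) = 29 \cdot \frac{230}{3} = \frac{6670}{3}$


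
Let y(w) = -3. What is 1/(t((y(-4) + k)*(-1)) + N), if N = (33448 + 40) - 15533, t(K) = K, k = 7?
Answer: 1/17951 ≈ 5.5707e-5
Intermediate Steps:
N = 17955 (N = 33488 - 15533 = 17955)
1/(t((y(-4) + k)*(-1)) + N) = 1/((-3 + 7)*(-1) + 17955) = 1/(4*(-1) + 17955) = 1/(-4 + 17955) = 1/17951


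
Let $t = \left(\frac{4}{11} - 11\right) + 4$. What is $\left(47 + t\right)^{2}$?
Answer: $\frac{197136}{121} \approx 1629.2$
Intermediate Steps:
$t = - \frac{73}{11}$ ($t = \left(4 \cdot \frac{1}{11} - 11\right) + 4 = \left(\frac{4}{11} - 11\right) + 4 = - \frac{117}{11} + 4 = - \frac{73}{11} \approx -6.6364$)
$\left(47 + t\right)^{2} = \left(47 - \frac{73}{11}\right)^{2} = \left(\frac{444}{11}\right)^{2} = \frac{197136}{121}$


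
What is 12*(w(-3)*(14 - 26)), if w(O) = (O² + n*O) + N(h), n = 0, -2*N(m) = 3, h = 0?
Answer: -1080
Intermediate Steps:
N(m) = -3/2 (N(m) = -½*3 = -3/2)
w(O) = -3/2 + O² (w(O) = (O² + 0*O) - 3/2 = (O² + 0) - 3/2 = O² - 3/2 = -3/2 + O²)
12*(w(-3)*(14 - 26)) = 12*((-3/2 + (-3)²)*(14 - 26)) = 12*((-3/2 + 9)*(-12)) = 12*((15/2)*(-12)) = 12*(-90) = -1080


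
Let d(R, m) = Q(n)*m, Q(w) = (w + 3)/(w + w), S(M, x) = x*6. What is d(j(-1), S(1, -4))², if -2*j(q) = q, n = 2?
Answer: 900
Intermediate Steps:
S(M, x) = 6*x
j(q) = -q/2
Q(w) = (3 + w)/(2*w) (Q(w) = (3 + w)/((2*w)) = (3 + w)*(1/(2*w)) = (3 + w)/(2*w))
d(R, m) = 5*m/4 (d(R, m) = ((½)*(3 + 2)/2)*m = ((½)*(½)*5)*m = 5*m/4)
d(j(-1), S(1, -4))² = (5*(6*(-4))/4)² = ((5/4)*(-24))² = (-30)² = 900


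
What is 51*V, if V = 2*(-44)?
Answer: -4488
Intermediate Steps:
V = -88
51*V = 51*(-88) = -4488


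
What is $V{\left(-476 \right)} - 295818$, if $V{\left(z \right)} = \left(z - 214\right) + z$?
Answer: $-296984$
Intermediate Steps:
$V{\left(z \right)} = -214 + 2 z$ ($V{\left(z \right)} = \left(-214 + z\right) + z = -214 + 2 z$)
$V{\left(-476 \right)} - 295818 = \left(-214 + 2 \left(-476\right)\right) - 295818 = \left(-214 - 952\right) - 295818 = -1166 - 295818 = -296984$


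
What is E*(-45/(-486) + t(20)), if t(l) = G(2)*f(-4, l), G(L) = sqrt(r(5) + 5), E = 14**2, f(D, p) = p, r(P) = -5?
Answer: 490/27 ≈ 18.148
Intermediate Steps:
E = 196
G(L) = 0 (G(L) = sqrt(-5 + 5) = sqrt(0) = 0)
t(l) = 0 (t(l) = 0*l = 0)
E*(-45/(-486) + t(20)) = 196*(-45/(-486) + 0) = 196*(-45*(-1/486) + 0) = 196*(5/54 + 0) = 196*(5/54) = 490/27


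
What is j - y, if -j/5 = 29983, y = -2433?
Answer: -147482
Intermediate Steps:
j = -149915 (j = -5*29983 = -149915)
j - y = -149915 - 1*(-2433) = -149915 + 2433 = -147482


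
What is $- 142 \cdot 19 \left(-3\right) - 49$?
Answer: $8045$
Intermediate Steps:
$- 142 \cdot 19 \left(-3\right) - 49 = \left(-142\right) \left(-57\right) - 49 = 8094 - 49 = 8045$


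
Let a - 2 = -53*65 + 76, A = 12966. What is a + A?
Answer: 9599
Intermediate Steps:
a = -3367 (a = 2 + (-53*65 + 76) = 2 + (-3445 + 76) = 2 - 3369 = -3367)
a + A = -3367 + 12966 = 9599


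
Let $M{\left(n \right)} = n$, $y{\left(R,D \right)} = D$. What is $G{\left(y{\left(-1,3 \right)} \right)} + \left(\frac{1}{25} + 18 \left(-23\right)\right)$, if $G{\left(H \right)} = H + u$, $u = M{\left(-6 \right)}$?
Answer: $- \frac{10424}{25} \approx -416.96$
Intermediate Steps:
$u = -6$
$G{\left(H \right)} = -6 + H$ ($G{\left(H \right)} = H - 6 = -6 + H$)
$G{\left(y{\left(-1,3 \right)} \right)} + \left(\frac{1}{25} + 18 \left(-23\right)\right) = \left(-6 + 3\right) + \left(\frac{1}{25} + 18 \left(-23\right)\right) = -3 + \left(\frac{1}{25} - 414\right) = -3 - \frac{10349}{25} = - \frac{10424}{25}$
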